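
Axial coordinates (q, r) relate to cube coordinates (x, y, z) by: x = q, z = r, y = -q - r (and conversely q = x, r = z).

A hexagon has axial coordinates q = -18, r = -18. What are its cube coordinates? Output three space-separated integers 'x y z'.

Answer: -18 36 -18

Derivation:
x = q = -18
z = r = -18
y = -x - z = -(-18) - (-18) = 36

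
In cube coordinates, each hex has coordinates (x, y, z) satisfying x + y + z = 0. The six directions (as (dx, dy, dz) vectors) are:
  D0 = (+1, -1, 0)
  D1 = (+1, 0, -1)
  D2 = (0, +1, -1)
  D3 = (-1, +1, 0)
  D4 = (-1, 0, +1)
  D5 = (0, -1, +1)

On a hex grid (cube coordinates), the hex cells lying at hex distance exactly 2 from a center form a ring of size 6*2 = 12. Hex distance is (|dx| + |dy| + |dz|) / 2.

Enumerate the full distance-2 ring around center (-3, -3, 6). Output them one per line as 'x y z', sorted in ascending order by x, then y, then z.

Walk ring at distance 2 from (-3, -3, 6):
Start at center + D4*2 = (-5, -3, 8)
  hex 0: (-5, -3, 8)
  hex 1: (-4, -4, 8)
  hex 2: (-3, -5, 8)
  hex 3: (-2, -5, 7)
  hex 4: (-1, -5, 6)
  hex 5: (-1, -4, 5)
  hex 6: (-1, -3, 4)
  hex 7: (-2, -2, 4)
  hex 8: (-3, -1, 4)
  hex 9: (-4, -1, 5)
  hex 10: (-5, -1, 6)
  hex 11: (-5, -2, 7)
Sorted: 12 hexes.

Answer: -5 -3 8
-5 -2 7
-5 -1 6
-4 -4 8
-4 -1 5
-3 -5 8
-3 -1 4
-2 -5 7
-2 -2 4
-1 -5 6
-1 -4 5
-1 -3 4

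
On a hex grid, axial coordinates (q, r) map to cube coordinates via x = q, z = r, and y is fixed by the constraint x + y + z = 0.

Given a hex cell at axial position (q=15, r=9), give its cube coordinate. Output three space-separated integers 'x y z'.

x = q = 15
z = r = 9
y = -x - z = -(15) - (9) = -24

Answer: 15 -24 9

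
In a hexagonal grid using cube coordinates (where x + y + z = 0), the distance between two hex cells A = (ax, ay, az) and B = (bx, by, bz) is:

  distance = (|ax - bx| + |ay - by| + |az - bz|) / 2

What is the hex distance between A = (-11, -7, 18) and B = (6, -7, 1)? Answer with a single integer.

Answer: 17

Derivation:
|ax - bx| = |-11 - 6| = 17
|ay - by| = |-7 - (-7)| = 0
|az - bz| = |18 - 1| = 17
distance = (17 + 0 + 17) / 2 = 34 / 2 = 17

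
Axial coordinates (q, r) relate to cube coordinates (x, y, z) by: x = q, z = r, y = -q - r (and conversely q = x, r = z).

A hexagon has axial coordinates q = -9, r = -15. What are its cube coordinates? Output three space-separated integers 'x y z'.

x = q = -9
z = r = -15
y = -x - z = -(-9) - (-15) = 24

Answer: -9 24 -15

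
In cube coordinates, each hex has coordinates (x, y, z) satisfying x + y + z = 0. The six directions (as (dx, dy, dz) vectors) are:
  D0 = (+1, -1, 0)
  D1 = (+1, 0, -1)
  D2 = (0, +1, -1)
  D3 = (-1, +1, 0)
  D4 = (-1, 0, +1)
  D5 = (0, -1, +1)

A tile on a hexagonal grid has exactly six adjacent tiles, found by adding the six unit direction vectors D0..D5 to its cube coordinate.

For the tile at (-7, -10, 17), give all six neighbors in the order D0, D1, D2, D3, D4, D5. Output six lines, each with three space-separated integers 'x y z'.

Center: (-7, -10, 17). Add each direction:
  D0: (-7, -10, 17) + (1, -1, 0) = (-6, -11, 17)
  D1: (-7, -10, 17) + (1, 0, -1) = (-6, -10, 16)
  D2: (-7, -10, 17) + (0, 1, -1) = (-7, -9, 16)
  D3: (-7, -10, 17) + (-1, 1, 0) = (-8, -9, 17)
  D4: (-7, -10, 17) + (-1, 0, 1) = (-8, -10, 18)
  D5: (-7, -10, 17) + (0, -1, 1) = (-7, -11, 18)

Answer: -6 -11 17
-6 -10 16
-7 -9 16
-8 -9 17
-8 -10 18
-7 -11 18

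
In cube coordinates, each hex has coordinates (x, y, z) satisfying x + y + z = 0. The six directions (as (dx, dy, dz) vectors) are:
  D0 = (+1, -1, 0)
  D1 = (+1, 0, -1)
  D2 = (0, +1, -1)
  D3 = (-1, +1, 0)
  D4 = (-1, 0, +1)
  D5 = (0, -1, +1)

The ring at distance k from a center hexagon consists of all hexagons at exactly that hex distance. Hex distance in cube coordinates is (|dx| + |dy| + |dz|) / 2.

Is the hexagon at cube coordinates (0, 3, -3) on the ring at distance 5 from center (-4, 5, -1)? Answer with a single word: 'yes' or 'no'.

|px - cx| = |0 - (-4)| = 4
|py - cy| = |3 - 5| = 2
|pz - cz| = |-3 - (-1)| = 2
distance = (4+2+2)/2 = 8/2 = 4
radius = 5; distance != radius -> no

Answer: no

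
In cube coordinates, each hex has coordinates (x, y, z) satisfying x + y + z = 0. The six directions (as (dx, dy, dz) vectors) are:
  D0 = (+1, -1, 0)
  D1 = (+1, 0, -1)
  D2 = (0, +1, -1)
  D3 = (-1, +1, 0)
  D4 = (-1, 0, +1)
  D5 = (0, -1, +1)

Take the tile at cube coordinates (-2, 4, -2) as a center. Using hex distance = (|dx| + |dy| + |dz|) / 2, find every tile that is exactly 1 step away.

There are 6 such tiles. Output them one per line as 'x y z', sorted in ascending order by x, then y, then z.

Answer: -3 4 -1
-3 5 -2
-2 3 -1
-2 5 -3
-1 3 -2
-1 4 -3

Derivation:
Walk ring at distance 1 from (-2, 4, -2):
Start at center + D4*1 = (-3, 4, -1)
  hex 0: (-3, 4, -1)
  hex 1: (-2, 3, -1)
  hex 2: (-1, 3, -2)
  hex 3: (-1, 4, -3)
  hex 4: (-2, 5, -3)
  hex 5: (-3, 5, -2)
Sorted: 6 hexes.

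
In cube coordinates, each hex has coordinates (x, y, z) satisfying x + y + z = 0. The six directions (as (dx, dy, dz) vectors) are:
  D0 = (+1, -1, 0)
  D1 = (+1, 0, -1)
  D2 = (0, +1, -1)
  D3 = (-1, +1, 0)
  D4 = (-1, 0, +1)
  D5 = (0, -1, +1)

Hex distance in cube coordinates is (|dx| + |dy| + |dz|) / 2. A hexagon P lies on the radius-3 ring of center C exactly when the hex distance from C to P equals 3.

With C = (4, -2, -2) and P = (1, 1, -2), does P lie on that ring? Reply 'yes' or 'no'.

Answer: yes

Derivation:
|px - cx| = |1 - 4| = 3
|py - cy| = |1 - (-2)| = 3
|pz - cz| = |-2 - (-2)| = 0
distance = (3+3+0)/2 = 6/2 = 3
radius = 3; distance == radius -> yes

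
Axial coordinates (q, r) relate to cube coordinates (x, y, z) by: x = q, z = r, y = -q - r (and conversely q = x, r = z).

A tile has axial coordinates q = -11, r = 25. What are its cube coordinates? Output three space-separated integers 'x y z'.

Answer: -11 -14 25

Derivation:
x = q = -11
z = r = 25
y = -x - z = -(-11) - (25) = -14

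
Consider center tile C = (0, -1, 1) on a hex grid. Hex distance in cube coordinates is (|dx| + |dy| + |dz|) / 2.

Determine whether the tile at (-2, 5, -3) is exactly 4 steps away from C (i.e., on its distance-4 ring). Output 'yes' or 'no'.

|px - cx| = |-2 - 0| = 2
|py - cy| = |5 - (-1)| = 6
|pz - cz| = |-3 - 1| = 4
distance = (2+6+4)/2 = 12/2 = 6
radius = 4; distance != radius -> no

Answer: no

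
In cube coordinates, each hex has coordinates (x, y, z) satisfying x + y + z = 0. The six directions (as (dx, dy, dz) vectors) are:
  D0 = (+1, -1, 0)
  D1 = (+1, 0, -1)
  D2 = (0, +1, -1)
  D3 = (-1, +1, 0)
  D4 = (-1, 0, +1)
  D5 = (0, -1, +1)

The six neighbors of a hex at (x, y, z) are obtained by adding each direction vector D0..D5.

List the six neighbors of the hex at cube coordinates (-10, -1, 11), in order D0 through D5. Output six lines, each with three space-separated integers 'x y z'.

Answer: -9 -2 11
-9 -1 10
-10 0 10
-11 0 11
-11 -1 12
-10 -2 12

Derivation:
Center: (-10, -1, 11). Add each direction:
  D0: (-10, -1, 11) + (1, -1, 0) = (-9, -2, 11)
  D1: (-10, -1, 11) + (1, 0, -1) = (-9, -1, 10)
  D2: (-10, -1, 11) + (0, 1, -1) = (-10, 0, 10)
  D3: (-10, -1, 11) + (-1, 1, 0) = (-11, 0, 11)
  D4: (-10, -1, 11) + (-1, 0, 1) = (-11, -1, 12)
  D5: (-10, -1, 11) + (0, -1, 1) = (-10, -2, 12)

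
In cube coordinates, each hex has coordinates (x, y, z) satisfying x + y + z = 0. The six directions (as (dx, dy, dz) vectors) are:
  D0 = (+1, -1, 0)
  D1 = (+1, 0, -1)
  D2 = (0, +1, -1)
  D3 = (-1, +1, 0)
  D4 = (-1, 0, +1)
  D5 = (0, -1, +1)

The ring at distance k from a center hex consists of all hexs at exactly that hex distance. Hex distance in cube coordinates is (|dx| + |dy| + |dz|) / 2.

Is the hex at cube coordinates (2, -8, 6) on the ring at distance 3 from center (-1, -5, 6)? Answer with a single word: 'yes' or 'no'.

Answer: yes

Derivation:
|px - cx| = |2 - (-1)| = 3
|py - cy| = |-8 - (-5)| = 3
|pz - cz| = |6 - 6| = 0
distance = (3+3+0)/2 = 6/2 = 3
radius = 3; distance == radius -> yes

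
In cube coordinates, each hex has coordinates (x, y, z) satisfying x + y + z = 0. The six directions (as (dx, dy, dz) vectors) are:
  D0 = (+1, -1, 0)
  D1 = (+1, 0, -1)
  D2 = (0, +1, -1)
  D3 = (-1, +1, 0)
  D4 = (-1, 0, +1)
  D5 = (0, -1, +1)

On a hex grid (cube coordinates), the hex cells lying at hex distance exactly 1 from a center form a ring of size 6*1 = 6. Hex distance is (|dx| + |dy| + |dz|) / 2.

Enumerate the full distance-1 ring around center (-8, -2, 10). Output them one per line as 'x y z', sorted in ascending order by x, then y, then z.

Walk ring at distance 1 from (-8, -2, 10):
Start at center + D4*1 = (-9, -2, 11)
  hex 0: (-9, -2, 11)
  hex 1: (-8, -3, 11)
  hex 2: (-7, -3, 10)
  hex 3: (-7, -2, 9)
  hex 4: (-8, -1, 9)
  hex 5: (-9, -1, 10)
Sorted: 6 hexes.

Answer: -9 -2 11
-9 -1 10
-8 -3 11
-8 -1 9
-7 -3 10
-7 -2 9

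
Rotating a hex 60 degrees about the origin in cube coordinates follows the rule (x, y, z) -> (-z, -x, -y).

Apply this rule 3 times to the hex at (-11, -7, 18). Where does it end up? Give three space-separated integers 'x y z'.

Start: (-11, -7, 18)
Step 1: (-11, -7, 18) -> (-(18), -(-11), -(-7)) = (-18, 11, 7)
Step 2: (-18, 11, 7) -> (-(7), -(-18), -(11)) = (-7, 18, -11)
Step 3: (-7, 18, -11) -> (-(-11), -(-7), -(18)) = (11, 7, -18)

Answer: 11 7 -18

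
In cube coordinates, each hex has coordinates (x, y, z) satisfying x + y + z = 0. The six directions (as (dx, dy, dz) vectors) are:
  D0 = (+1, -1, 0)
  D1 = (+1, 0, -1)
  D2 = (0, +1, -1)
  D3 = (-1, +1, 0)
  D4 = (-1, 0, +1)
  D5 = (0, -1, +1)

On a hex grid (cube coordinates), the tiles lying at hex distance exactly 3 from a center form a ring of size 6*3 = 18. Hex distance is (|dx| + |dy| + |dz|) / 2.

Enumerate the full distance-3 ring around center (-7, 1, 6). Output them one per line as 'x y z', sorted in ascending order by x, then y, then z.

Walk ring at distance 3 from (-7, 1, 6):
Start at center + D4*3 = (-10, 1, 9)
  hex 0: (-10, 1, 9)
  hex 1: (-9, 0, 9)
  hex 2: (-8, -1, 9)
  hex 3: (-7, -2, 9)
  hex 4: (-6, -2, 8)
  hex 5: (-5, -2, 7)
  hex 6: (-4, -2, 6)
  hex 7: (-4, -1, 5)
  hex 8: (-4, 0, 4)
  hex 9: (-4, 1, 3)
  hex 10: (-5, 2, 3)
  hex 11: (-6, 3, 3)
  hex 12: (-7, 4, 3)
  hex 13: (-8, 4, 4)
  hex 14: (-9, 4, 5)
  hex 15: (-10, 4, 6)
  hex 16: (-10, 3, 7)
  hex 17: (-10, 2, 8)
Sorted: 18 hexes.

Answer: -10 1 9
-10 2 8
-10 3 7
-10 4 6
-9 0 9
-9 4 5
-8 -1 9
-8 4 4
-7 -2 9
-7 4 3
-6 -2 8
-6 3 3
-5 -2 7
-5 2 3
-4 -2 6
-4 -1 5
-4 0 4
-4 1 3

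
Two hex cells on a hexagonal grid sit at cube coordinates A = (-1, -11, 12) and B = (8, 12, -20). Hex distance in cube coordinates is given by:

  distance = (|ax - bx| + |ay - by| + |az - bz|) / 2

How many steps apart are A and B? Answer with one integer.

Answer: 32

Derivation:
|ax - bx| = |-1 - 8| = 9
|ay - by| = |-11 - 12| = 23
|az - bz| = |12 - (-20)| = 32
distance = (9 + 23 + 32) / 2 = 64 / 2 = 32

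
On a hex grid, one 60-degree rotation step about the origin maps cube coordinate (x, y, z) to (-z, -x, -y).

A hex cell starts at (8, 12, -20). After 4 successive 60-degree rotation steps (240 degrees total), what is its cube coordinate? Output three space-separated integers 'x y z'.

Answer: -20 8 12

Derivation:
Start: (8, 12, -20)
Step 1: (8, 12, -20) -> (-(-20), -(8), -(12)) = (20, -8, -12)
Step 2: (20, -8, -12) -> (-(-12), -(20), -(-8)) = (12, -20, 8)
Step 3: (12, -20, 8) -> (-(8), -(12), -(-20)) = (-8, -12, 20)
Step 4: (-8, -12, 20) -> (-(20), -(-8), -(-12)) = (-20, 8, 12)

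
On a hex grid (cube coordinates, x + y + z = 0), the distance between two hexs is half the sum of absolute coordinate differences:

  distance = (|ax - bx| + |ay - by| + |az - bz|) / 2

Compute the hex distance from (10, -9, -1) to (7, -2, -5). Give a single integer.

|ax - bx| = |10 - 7| = 3
|ay - by| = |-9 - (-2)| = 7
|az - bz| = |-1 - (-5)| = 4
distance = (3 + 7 + 4) / 2 = 14 / 2 = 7

Answer: 7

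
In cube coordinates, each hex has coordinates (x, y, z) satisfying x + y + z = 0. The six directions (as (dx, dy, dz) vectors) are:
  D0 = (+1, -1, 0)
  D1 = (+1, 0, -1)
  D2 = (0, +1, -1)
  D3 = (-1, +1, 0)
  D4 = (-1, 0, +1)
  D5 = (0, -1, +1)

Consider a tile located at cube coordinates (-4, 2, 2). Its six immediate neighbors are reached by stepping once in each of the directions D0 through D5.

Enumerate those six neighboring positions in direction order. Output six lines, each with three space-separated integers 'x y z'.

Answer: -3 1 2
-3 2 1
-4 3 1
-5 3 2
-5 2 3
-4 1 3

Derivation:
Center: (-4, 2, 2). Add each direction:
  D0: (-4, 2, 2) + (1, -1, 0) = (-3, 1, 2)
  D1: (-4, 2, 2) + (1, 0, -1) = (-3, 2, 1)
  D2: (-4, 2, 2) + (0, 1, -1) = (-4, 3, 1)
  D3: (-4, 2, 2) + (-1, 1, 0) = (-5, 3, 2)
  D4: (-4, 2, 2) + (-1, 0, 1) = (-5, 2, 3)
  D5: (-4, 2, 2) + (0, -1, 1) = (-4, 1, 3)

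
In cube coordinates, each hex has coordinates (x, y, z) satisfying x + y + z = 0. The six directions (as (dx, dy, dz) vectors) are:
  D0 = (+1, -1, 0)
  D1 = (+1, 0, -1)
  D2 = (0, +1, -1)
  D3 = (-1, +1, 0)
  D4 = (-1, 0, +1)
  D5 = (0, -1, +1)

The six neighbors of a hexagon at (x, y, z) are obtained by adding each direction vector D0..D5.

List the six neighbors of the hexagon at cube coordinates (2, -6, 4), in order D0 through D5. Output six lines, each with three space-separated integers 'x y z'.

Center: (2, -6, 4). Add each direction:
  D0: (2, -6, 4) + (1, -1, 0) = (3, -7, 4)
  D1: (2, -6, 4) + (1, 0, -1) = (3, -6, 3)
  D2: (2, -6, 4) + (0, 1, -1) = (2, -5, 3)
  D3: (2, -6, 4) + (-1, 1, 0) = (1, -5, 4)
  D4: (2, -6, 4) + (-1, 0, 1) = (1, -6, 5)
  D5: (2, -6, 4) + (0, -1, 1) = (2, -7, 5)

Answer: 3 -7 4
3 -6 3
2 -5 3
1 -5 4
1 -6 5
2 -7 5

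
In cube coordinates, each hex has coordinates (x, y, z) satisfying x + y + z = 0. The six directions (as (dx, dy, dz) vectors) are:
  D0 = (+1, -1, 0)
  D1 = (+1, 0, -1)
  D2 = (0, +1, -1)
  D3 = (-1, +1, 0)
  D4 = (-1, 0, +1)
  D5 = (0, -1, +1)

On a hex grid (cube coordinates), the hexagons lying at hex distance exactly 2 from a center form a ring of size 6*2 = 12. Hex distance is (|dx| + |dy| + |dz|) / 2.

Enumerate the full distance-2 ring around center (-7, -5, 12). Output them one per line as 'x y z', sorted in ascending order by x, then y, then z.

Walk ring at distance 2 from (-7, -5, 12):
Start at center + D4*2 = (-9, -5, 14)
  hex 0: (-9, -5, 14)
  hex 1: (-8, -6, 14)
  hex 2: (-7, -7, 14)
  hex 3: (-6, -7, 13)
  hex 4: (-5, -7, 12)
  hex 5: (-5, -6, 11)
  hex 6: (-5, -5, 10)
  hex 7: (-6, -4, 10)
  hex 8: (-7, -3, 10)
  hex 9: (-8, -3, 11)
  hex 10: (-9, -3, 12)
  hex 11: (-9, -4, 13)
Sorted: 12 hexes.

Answer: -9 -5 14
-9 -4 13
-9 -3 12
-8 -6 14
-8 -3 11
-7 -7 14
-7 -3 10
-6 -7 13
-6 -4 10
-5 -7 12
-5 -6 11
-5 -5 10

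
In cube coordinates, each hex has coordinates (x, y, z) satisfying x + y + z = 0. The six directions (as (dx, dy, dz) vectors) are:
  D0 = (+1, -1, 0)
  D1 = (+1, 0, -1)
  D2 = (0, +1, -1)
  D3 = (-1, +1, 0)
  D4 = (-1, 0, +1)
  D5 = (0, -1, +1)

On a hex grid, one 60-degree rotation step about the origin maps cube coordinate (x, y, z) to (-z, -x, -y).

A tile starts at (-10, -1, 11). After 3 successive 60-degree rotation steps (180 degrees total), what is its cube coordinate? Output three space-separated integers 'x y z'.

Start: (-10, -1, 11)
Step 1: (-10, -1, 11) -> (-(11), -(-10), -(-1)) = (-11, 10, 1)
Step 2: (-11, 10, 1) -> (-(1), -(-11), -(10)) = (-1, 11, -10)
Step 3: (-1, 11, -10) -> (-(-10), -(-1), -(11)) = (10, 1, -11)

Answer: 10 1 -11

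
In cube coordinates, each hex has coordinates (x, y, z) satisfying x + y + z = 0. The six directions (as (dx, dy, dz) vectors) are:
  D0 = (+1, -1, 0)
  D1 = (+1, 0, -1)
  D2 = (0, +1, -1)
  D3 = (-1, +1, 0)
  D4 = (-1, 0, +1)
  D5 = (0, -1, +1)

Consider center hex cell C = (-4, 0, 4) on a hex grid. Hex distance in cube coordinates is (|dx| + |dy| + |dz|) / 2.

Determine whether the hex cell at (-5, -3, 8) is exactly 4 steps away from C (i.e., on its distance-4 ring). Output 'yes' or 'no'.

|px - cx| = |-5 - (-4)| = 1
|py - cy| = |-3 - 0| = 3
|pz - cz| = |8 - 4| = 4
distance = (1+3+4)/2 = 8/2 = 4
radius = 4; distance == radius -> yes

Answer: yes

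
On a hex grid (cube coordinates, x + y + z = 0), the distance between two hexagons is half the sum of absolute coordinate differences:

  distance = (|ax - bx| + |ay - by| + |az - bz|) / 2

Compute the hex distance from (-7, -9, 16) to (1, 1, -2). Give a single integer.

|ax - bx| = |-7 - 1| = 8
|ay - by| = |-9 - 1| = 10
|az - bz| = |16 - (-2)| = 18
distance = (8 + 10 + 18) / 2 = 36 / 2 = 18

Answer: 18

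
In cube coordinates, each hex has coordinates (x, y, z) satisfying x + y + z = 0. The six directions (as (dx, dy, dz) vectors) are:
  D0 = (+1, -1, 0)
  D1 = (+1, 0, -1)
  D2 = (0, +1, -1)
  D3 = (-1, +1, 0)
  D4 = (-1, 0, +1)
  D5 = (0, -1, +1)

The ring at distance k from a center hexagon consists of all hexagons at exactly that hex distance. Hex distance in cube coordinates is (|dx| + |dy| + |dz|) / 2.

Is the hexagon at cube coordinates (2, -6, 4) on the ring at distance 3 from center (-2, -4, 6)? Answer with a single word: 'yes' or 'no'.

Answer: no

Derivation:
|px - cx| = |2 - (-2)| = 4
|py - cy| = |-6 - (-4)| = 2
|pz - cz| = |4 - 6| = 2
distance = (4+2+2)/2 = 8/2 = 4
radius = 3; distance != radius -> no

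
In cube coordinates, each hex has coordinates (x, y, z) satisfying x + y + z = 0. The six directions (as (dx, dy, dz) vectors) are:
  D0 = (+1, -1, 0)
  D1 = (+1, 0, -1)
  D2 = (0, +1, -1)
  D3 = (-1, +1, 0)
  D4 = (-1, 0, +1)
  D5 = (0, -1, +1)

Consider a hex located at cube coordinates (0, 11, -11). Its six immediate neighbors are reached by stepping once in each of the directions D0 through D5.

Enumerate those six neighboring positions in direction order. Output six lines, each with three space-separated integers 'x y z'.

Answer: 1 10 -11
1 11 -12
0 12 -12
-1 12 -11
-1 11 -10
0 10 -10

Derivation:
Center: (0, 11, -11). Add each direction:
  D0: (0, 11, -11) + (1, -1, 0) = (1, 10, -11)
  D1: (0, 11, -11) + (1, 0, -1) = (1, 11, -12)
  D2: (0, 11, -11) + (0, 1, -1) = (0, 12, -12)
  D3: (0, 11, -11) + (-1, 1, 0) = (-1, 12, -11)
  D4: (0, 11, -11) + (-1, 0, 1) = (-1, 11, -10)
  D5: (0, 11, -11) + (0, -1, 1) = (0, 10, -10)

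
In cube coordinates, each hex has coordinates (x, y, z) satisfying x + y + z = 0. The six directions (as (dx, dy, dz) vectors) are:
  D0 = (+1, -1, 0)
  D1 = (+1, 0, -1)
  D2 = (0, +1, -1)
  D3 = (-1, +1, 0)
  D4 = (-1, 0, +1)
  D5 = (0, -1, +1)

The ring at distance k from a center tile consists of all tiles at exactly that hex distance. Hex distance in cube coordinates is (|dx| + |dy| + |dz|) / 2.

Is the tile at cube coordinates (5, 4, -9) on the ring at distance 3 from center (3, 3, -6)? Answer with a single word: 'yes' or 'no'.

|px - cx| = |5 - 3| = 2
|py - cy| = |4 - 3| = 1
|pz - cz| = |-9 - (-6)| = 3
distance = (2+1+3)/2 = 6/2 = 3
radius = 3; distance == radius -> yes

Answer: yes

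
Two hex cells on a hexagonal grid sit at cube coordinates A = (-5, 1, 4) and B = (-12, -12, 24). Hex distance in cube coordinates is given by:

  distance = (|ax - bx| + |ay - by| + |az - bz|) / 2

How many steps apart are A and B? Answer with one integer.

Answer: 20

Derivation:
|ax - bx| = |-5 - (-12)| = 7
|ay - by| = |1 - (-12)| = 13
|az - bz| = |4 - 24| = 20
distance = (7 + 13 + 20) / 2 = 40 / 2 = 20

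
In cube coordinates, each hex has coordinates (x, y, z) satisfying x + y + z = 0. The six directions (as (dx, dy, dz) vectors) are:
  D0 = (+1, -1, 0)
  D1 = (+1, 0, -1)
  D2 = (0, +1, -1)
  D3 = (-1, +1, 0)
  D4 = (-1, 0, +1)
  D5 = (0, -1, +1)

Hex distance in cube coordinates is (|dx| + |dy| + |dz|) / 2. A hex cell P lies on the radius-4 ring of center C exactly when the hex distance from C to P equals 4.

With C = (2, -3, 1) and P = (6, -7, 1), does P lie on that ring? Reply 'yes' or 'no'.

Answer: yes

Derivation:
|px - cx| = |6 - 2| = 4
|py - cy| = |-7 - (-3)| = 4
|pz - cz| = |1 - 1| = 0
distance = (4+4+0)/2 = 8/2 = 4
radius = 4; distance == radius -> yes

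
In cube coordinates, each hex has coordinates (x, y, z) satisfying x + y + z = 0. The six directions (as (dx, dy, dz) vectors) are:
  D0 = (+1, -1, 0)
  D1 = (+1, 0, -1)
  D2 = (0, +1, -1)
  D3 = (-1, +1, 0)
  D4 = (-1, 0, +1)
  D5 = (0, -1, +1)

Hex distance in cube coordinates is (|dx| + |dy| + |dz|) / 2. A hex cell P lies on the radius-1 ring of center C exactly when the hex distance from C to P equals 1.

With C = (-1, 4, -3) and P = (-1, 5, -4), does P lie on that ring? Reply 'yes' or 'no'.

Answer: yes

Derivation:
|px - cx| = |-1 - (-1)| = 0
|py - cy| = |5 - 4| = 1
|pz - cz| = |-4 - (-3)| = 1
distance = (0+1+1)/2 = 2/2 = 1
radius = 1; distance == radius -> yes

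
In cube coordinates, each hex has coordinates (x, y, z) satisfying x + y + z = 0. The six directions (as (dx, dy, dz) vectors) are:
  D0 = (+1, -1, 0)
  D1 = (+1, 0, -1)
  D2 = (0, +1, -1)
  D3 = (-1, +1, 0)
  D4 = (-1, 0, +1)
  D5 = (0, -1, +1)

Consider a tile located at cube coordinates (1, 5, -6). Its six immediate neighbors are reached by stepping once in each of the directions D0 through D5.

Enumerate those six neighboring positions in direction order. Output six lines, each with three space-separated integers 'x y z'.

Center: (1, 5, -6). Add each direction:
  D0: (1, 5, -6) + (1, -1, 0) = (2, 4, -6)
  D1: (1, 5, -6) + (1, 0, -1) = (2, 5, -7)
  D2: (1, 5, -6) + (0, 1, -1) = (1, 6, -7)
  D3: (1, 5, -6) + (-1, 1, 0) = (0, 6, -6)
  D4: (1, 5, -6) + (-1, 0, 1) = (0, 5, -5)
  D5: (1, 5, -6) + (0, -1, 1) = (1, 4, -5)

Answer: 2 4 -6
2 5 -7
1 6 -7
0 6 -6
0 5 -5
1 4 -5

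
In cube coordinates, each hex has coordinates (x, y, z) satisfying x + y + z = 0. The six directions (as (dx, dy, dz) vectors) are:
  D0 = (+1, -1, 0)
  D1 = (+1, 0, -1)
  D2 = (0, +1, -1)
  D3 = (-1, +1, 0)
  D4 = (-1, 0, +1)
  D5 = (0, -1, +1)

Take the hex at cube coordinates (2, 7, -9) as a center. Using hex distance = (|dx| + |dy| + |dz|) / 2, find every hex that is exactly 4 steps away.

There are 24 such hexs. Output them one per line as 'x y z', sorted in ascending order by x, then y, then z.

Walk ring at distance 4 from (2, 7, -9):
Start at center + D4*4 = (-2, 7, -5)
  hex 0: (-2, 7, -5)
  hex 1: (-1, 6, -5)
  hex 2: (0, 5, -5)
  hex 3: (1, 4, -5)
  hex 4: (2, 3, -5)
  hex 5: (3, 3, -6)
  hex 6: (4, 3, -7)
  hex 7: (5, 3, -8)
  hex 8: (6, 3, -9)
  hex 9: (6, 4, -10)
  hex 10: (6, 5, -11)
  hex 11: (6, 6, -12)
  hex 12: (6, 7, -13)
  hex 13: (5, 8, -13)
  hex 14: (4, 9, -13)
  hex 15: (3, 10, -13)
  hex 16: (2, 11, -13)
  hex 17: (1, 11, -12)
  hex 18: (0, 11, -11)
  hex 19: (-1, 11, -10)
  hex 20: (-2, 11, -9)
  hex 21: (-2, 10, -8)
  hex 22: (-2, 9, -7)
  hex 23: (-2, 8, -6)
Sorted: 24 hexes.

Answer: -2 7 -5
-2 8 -6
-2 9 -7
-2 10 -8
-2 11 -9
-1 6 -5
-1 11 -10
0 5 -5
0 11 -11
1 4 -5
1 11 -12
2 3 -5
2 11 -13
3 3 -6
3 10 -13
4 3 -7
4 9 -13
5 3 -8
5 8 -13
6 3 -9
6 4 -10
6 5 -11
6 6 -12
6 7 -13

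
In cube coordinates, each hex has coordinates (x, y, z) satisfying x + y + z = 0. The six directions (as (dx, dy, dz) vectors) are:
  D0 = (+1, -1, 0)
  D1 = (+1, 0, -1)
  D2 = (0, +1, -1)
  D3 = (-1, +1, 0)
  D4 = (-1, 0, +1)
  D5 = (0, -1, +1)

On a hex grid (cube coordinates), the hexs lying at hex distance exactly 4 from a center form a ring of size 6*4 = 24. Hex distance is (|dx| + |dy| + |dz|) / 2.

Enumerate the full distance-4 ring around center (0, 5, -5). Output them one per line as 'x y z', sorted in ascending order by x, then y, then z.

Walk ring at distance 4 from (0, 5, -5):
Start at center + D4*4 = (-4, 5, -1)
  hex 0: (-4, 5, -1)
  hex 1: (-3, 4, -1)
  hex 2: (-2, 3, -1)
  hex 3: (-1, 2, -1)
  hex 4: (0, 1, -1)
  hex 5: (1, 1, -2)
  hex 6: (2, 1, -3)
  hex 7: (3, 1, -4)
  hex 8: (4, 1, -5)
  hex 9: (4, 2, -6)
  hex 10: (4, 3, -7)
  hex 11: (4, 4, -8)
  hex 12: (4, 5, -9)
  hex 13: (3, 6, -9)
  hex 14: (2, 7, -9)
  hex 15: (1, 8, -9)
  hex 16: (0, 9, -9)
  hex 17: (-1, 9, -8)
  hex 18: (-2, 9, -7)
  hex 19: (-3, 9, -6)
  hex 20: (-4, 9, -5)
  hex 21: (-4, 8, -4)
  hex 22: (-4, 7, -3)
  hex 23: (-4, 6, -2)
Sorted: 24 hexes.

Answer: -4 5 -1
-4 6 -2
-4 7 -3
-4 8 -4
-4 9 -5
-3 4 -1
-3 9 -6
-2 3 -1
-2 9 -7
-1 2 -1
-1 9 -8
0 1 -1
0 9 -9
1 1 -2
1 8 -9
2 1 -3
2 7 -9
3 1 -4
3 6 -9
4 1 -5
4 2 -6
4 3 -7
4 4 -8
4 5 -9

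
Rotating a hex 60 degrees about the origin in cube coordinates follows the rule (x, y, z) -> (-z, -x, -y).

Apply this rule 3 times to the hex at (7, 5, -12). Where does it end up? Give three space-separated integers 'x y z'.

Start: (7, 5, -12)
Step 1: (7, 5, -12) -> (-(-12), -(7), -(5)) = (12, -7, -5)
Step 2: (12, -7, -5) -> (-(-5), -(12), -(-7)) = (5, -12, 7)
Step 3: (5, -12, 7) -> (-(7), -(5), -(-12)) = (-7, -5, 12)

Answer: -7 -5 12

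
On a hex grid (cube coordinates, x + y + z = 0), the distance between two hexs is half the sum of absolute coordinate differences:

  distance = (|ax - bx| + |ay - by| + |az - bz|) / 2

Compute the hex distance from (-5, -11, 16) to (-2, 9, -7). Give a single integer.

|ax - bx| = |-5 - (-2)| = 3
|ay - by| = |-11 - 9| = 20
|az - bz| = |16 - (-7)| = 23
distance = (3 + 20 + 23) / 2 = 46 / 2 = 23

Answer: 23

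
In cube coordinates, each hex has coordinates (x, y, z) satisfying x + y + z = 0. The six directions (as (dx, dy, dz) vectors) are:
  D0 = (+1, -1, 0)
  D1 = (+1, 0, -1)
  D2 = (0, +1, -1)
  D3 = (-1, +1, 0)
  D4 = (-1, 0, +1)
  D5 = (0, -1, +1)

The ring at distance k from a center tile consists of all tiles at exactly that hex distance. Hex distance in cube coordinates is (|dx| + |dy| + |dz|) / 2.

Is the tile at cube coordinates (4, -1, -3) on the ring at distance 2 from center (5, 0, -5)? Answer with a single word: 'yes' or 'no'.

|px - cx| = |4 - 5| = 1
|py - cy| = |-1 - 0| = 1
|pz - cz| = |-3 - (-5)| = 2
distance = (1+1+2)/2 = 4/2 = 2
radius = 2; distance == radius -> yes

Answer: yes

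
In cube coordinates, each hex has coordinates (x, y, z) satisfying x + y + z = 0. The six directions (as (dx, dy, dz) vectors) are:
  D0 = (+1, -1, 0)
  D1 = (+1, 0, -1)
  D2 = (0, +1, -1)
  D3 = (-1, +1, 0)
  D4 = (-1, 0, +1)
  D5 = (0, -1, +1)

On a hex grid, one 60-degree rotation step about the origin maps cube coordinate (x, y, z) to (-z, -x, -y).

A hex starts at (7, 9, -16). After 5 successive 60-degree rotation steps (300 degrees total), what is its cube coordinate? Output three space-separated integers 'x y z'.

Start: (7, 9, -16)
Step 1: (7, 9, -16) -> (-(-16), -(7), -(9)) = (16, -7, -9)
Step 2: (16, -7, -9) -> (-(-9), -(16), -(-7)) = (9, -16, 7)
Step 3: (9, -16, 7) -> (-(7), -(9), -(-16)) = (-7, -9, 16)
Step 4: (-7, -9, 16) -> (-(16), -(-7), -(-9)) = (-16, 7, 9)
Step 5: (-16, 7, 9) -> (-(9), -(-16), -(7)) = (-9, 16, -7)

Answer: -9 16 -7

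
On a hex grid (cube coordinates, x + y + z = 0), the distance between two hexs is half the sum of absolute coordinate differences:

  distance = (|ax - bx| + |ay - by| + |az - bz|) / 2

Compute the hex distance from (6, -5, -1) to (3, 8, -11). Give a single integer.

Answer: 13

Derivation:
|ax - bx| = |6 - 3| = 3
|ay - by| = |-5 - 8| = 13
|az - bz| = |-1 - (-11)| = 10
distance = (3 + 13 + 10) / 2 = 26 / 2 = 13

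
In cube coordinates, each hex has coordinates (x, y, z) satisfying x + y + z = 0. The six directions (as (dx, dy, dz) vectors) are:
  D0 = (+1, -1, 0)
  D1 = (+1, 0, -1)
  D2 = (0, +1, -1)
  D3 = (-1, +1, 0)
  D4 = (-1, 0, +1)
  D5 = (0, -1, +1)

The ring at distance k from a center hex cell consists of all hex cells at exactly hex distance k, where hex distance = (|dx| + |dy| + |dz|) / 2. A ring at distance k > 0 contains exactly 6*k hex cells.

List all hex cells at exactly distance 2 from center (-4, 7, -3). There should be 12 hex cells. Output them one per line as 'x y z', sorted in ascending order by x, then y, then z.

Walk ring at distance 2 from (-4, 7, -3):
Start at center + D4*2 = (-6, 7, -1)
  hex 0: (-6, 7, -1)
  hex 1: (-5, 6, -1)
  hex 2: (-4, 5, -1)
  hex 3: (-3, 5, -2)
  hex 4: (-2, 5, -3)
  hex 5: (-2, 6, -4)
  hex 6: (-2, 7, -5)
  hex 7: (-3, 8, -5)
  hex 8: (-4, 9, -5)
  hex 9: (-5, 9, -4)
  hex 10: (-6, 9, -3)
  hex 11: (-6, 8, -2)
Sorted: 12 hexes.

Answer: -6 7 -1
-6 8 -2
-6 9 -3
-5 6 -1
-5 9 -4
-4 5 -1
-4 9 -5
-3 5 -2
-3 8 -5
-2 5 -3
-2 6 -4
-2 7 -5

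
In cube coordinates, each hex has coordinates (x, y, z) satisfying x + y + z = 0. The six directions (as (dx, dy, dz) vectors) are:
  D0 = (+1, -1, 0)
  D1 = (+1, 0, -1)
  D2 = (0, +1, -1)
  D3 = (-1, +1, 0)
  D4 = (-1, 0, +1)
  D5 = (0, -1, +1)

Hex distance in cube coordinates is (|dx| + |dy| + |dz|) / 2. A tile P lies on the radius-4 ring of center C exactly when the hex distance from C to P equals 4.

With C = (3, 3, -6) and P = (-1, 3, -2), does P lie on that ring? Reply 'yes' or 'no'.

|px - cx| = |-1 - 3| = 4
|py - cy| = |3 - 3| = 0
|pz - cz| = |-2 - (-6)| = 4
distance = (4+0+4)/2 = 8/2 = 4
radius = 4; distance == radius -> yes

Answer: yes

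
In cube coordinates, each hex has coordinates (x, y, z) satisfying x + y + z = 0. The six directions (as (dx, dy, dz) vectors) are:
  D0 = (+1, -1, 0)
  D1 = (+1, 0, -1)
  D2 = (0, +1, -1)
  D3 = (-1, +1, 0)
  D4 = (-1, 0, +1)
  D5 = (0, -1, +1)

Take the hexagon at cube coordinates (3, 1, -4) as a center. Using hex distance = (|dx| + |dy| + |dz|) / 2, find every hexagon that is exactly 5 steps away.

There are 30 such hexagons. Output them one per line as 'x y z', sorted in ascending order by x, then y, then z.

Answer: -2 1 1
-2 2 0
-2 3 -1
-2 4 -2
-2 5 -3
-2 6 -4
-1 0 1
-1 6 -5
0 -1 1
0 6 -6
1 -2 1
1 6 -7
2 -3 1
2 6 -8
3 -4 1
3 6 -9
4 -4 0
4 5 -9
5 -4 -1
5 4 -9
6 -4 -2
6 3 -9
7 -4 -3
7 2 -9
8 -4 -4
8 -3 -5
8 -2 -6
8 -1 -7
8 0 -8
8 1 -9

Derivation:
Walk ring at distance 5 from (3, 1, -4):
Start at center + D4*5 = (-2, 1, 1)
  hex 0: (-2, 1, 1)
  hex 1: (-1, 0, 1)
  hex 2: (0, -1, 1)
  hex 3: (1, -2, 1)
  hex 4: (2, -3, 1)
  hex 5: (3, -4, 1)
  hex 6: (4, -4, 0)
  hex 7: (5, -4, -1)
  hex 8: (6, -4, -2)
  hex 9: (7, -4, -3)
  hex 10: (8, -4, -4)
  hex 11: (8, -3, -5)
  hex 12: (8, -2, -6)
  hex 13: (8, -1, -7)
  hex 14: (8, 0, -8)
  hex 15: (8, 1, -9)
  hex 16: (7, 2, -9)
  hex 17: (6, 3, -9)
  hex 18: (5, 4, -9)
  hex 19: (4, 5, -9)
  hex 20: (3, 6, -9)
  hex 21: (2, 6, -8)
  hex 22: (1, 6, -7)
  hex 23: (0, 6, -6)
  hex 24: (-1, 6, -5)
  hex 25: (-2, 6, -4)
  hex 26: (-2, 5, -3)
  hex 27: (-2, 4, -2)
  hex 28: (-2, 3, -1)
  hex 29: (-2, 2, 0)
Sorted: 30 hexes.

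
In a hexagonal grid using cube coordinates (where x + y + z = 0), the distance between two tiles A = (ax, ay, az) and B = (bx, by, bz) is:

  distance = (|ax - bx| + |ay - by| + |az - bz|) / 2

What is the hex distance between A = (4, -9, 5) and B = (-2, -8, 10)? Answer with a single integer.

|ax - bx| = |4 - (-2)| = 6
|ay - by| = |-9 - (-8)| = 1
|az - bz| = |5 - 10| = 5
distance = (6 + 1 + 5) / 2 = 12 / 2 = 6

Answer: 6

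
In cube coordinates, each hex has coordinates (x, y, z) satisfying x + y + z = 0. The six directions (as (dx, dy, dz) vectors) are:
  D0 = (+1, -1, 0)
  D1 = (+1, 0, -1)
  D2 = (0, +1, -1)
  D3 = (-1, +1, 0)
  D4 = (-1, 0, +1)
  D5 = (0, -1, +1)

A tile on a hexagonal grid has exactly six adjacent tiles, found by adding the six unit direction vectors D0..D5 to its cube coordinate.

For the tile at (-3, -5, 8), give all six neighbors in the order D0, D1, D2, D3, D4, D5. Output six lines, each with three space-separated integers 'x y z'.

Answer: -2 -6 8
-2 -5 7
-3 -4 7
-4 -4 8
-4 -5 9
-3 -6 9

Derivation:
Center: (-3, -5, 8). Add each direction:
  D0: (-3, -5, 8) + (1, -1, 0) = (-2, -6, 8)
  D1: (-3, -5, 8) + (1, 0, -1) = (-2, -5, 7)
  D2: (-3, -5, 8) + (0, 1, -1) = (-3, -4, 7)
  D3: (-3, -5, 8) + (-1, 1, 0) = (-4, -4, 8)
  D4: (-3, -5, 8) + (-1, 0, 1) = (-4, -5, 9)
  D5: (-3, -5, 8) + (0, -1, 1) = (-3, -6, 9)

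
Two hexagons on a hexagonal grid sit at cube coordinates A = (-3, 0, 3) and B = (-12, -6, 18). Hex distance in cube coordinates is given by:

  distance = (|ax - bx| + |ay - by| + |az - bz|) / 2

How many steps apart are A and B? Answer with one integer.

Answer: 15

Derivation:
|ax - bx| = |-3 - (-12)| = 9
|ay - by| = |0 - (-6)| = 6
|az - bz| = |3 - 18| = 15
distance = (9 + 6 + 15) / 2 = 30 / 2 = 15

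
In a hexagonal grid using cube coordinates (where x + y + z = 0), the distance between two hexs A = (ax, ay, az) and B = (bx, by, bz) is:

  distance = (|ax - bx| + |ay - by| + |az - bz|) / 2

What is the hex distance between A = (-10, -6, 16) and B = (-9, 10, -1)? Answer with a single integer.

Answer: 17

Derivation:
|ax - bx| = |-10 - (-9)| = 1
|ay - by| = |-6 - 10| = 16
|az - bz| = |16 - (-1)| = 17
distance = (1 + 16 + 17) / 2 = 34 / 2 = 17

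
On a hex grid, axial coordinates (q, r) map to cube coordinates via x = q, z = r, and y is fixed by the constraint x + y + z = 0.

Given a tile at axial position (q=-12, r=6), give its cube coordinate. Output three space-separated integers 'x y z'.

Answer: -12 6 6

Derivation:
x = q = -12
z = r = 6
y = -x - z = -(-12) - (6) = 6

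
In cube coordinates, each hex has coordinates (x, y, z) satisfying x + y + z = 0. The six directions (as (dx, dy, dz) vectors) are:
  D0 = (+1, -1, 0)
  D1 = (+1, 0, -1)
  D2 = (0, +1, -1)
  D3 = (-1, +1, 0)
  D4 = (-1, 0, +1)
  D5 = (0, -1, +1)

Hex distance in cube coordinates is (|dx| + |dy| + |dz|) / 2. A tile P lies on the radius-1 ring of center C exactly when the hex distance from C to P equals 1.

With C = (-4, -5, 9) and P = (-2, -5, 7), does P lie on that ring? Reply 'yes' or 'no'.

Answer: no

Derivation:
|px - cx| = |-2 - (-4)| = 2
|py - cy| = |-5 - (-5)| = 0
|pz - cz| = |7 - 9| = 2
distance = (2+0+2)/2 = 4/2 = 2
radius = 1; distance != radius -> no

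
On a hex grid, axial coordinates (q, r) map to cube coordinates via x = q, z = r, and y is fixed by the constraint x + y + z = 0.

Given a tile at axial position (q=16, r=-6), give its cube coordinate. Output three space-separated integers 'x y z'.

x = q = 16
z = r = -6
y = -x - z = -(16) - (-6) = -10

Answer: 16 -10 -6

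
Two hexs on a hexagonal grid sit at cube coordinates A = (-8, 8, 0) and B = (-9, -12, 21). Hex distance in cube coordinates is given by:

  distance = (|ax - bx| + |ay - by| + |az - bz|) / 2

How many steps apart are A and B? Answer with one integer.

Answer: 21

Derivation:
|ax - bx| = |-8 - (-9)| = 1
|ay - by| = |8 - (-12)| = 20
|az - bz| = |0 - 21| = 21
distance = (1 + 20 + 21) / 2 = 42 / 2 = 21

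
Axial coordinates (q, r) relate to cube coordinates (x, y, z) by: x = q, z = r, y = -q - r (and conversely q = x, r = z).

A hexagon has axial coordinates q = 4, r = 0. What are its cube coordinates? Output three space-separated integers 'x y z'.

Answer: 4 -4 0

Derivation:
x = q = 4
z = r = 0
y = -x - z = -(4) - (0) = -4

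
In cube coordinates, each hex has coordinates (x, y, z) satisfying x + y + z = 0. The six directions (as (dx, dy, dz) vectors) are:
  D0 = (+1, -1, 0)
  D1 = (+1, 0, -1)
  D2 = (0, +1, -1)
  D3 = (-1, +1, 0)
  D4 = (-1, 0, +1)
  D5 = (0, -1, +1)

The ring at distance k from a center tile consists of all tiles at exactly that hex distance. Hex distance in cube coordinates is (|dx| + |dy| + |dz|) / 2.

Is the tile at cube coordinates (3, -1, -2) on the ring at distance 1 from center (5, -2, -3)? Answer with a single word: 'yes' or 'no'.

Answer: no

Derivation:
|px - cx| = |3 - 5| = 2
|py - cy| = |-1 - (-2)| = 1
|pz - cz| = |-2 - (-3)| = 1
distance = (2+1+1)/2 = 4/2 = 2
radius = 1; distance != radius -> no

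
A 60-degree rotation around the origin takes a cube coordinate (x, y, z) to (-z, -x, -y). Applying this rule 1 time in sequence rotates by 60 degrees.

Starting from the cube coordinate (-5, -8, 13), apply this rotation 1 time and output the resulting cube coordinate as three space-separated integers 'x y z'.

Answer: -13 5 8

Derivation:
Start: (-5, -8, 13)
Step 1: (-5, -8, 13) -> (-(13), -(-5), -(-8)) = (-13, 5, 8)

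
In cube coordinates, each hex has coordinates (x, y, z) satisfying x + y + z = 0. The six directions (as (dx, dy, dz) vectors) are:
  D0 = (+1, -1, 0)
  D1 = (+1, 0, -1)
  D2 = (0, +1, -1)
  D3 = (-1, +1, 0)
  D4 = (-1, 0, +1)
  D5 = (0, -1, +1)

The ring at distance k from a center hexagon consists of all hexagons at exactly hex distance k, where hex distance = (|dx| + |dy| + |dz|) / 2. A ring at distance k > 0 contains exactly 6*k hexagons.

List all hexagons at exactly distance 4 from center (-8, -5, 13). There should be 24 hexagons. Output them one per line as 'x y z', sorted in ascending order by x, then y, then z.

Answer: -12 -5 17
-12 -4 16
-12 -3 15
-12 -2 14
-12 -1 13
-11 -6 17
-11 -1 12
-10 -7 17
-10 -1 11
-9 -8 17
-9 -1 10
-8 -9 17
-8 -1 9
-7 -9 16
-7 -2 9
-6 -9 15
-6 -3 9
-5 -9 14
-5 -4 9
-4 -9 13
-4 -8 12
-4 -7 11
-4 -6 10
-4 -5 9

Derivation:
Walk ring at distance 4 from (-8, -5, 13):
Start at center + D4*4 = (-12, -5, 17)
  hex 0: (-12, -5, 17)
  hex 1: (-11, -6, 17)
  hex 2: (-10, -7, 17)
  hex 3: (-9, -8, 17)
  hex 4: (-8, -9, 17)
  hex 5: (-7, -9, 16)
  hex 6: (-6, -9, 15)
  hex 7: (-5, -9, 14)
  hex 8: (-4, -9, 13)
  hex 9: (-4, -8, 12)
  hex 10: (-4, -7, 11)
  hex 11: (-4, -6, 10)
  hex 12: (-4, -5, 9)
  hex 13: (-5, -4, 9)
  hex 14: (-6, -3, 9)
  hex 15: (-7, -2, 9)
  hex 16: (-8, -1, 9)
  hex 17: (-9, -1, 10)
  hex 18: (-10, -1, 11)
  hex 19: (-11, -1, 12)
  hex 20: (-12, -1, 13)
  hex 21: (-12, -2, 14)
  hex 22: (-12, -3, 15)
  hex 23: (-12, -4, 16)
Sorted: 24 hexes.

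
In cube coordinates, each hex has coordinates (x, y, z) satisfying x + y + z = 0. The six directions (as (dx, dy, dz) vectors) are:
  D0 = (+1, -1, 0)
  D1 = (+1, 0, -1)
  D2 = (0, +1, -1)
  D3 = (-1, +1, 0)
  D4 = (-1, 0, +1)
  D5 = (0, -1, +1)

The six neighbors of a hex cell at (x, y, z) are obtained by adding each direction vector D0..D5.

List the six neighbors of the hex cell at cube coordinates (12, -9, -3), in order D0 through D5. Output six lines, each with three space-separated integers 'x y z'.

Answer: 13 -10 -3
13 -9 -4
12 -8 -4
11 -8 -3
11 -9 -2
12 -10 -2

Derivation:
Center: (12, -9, -3). Add each direction:
  D0: (12, -9, -3) + (1, -1, 0) = (13, -10, -3)
  D1: (12, -9, -3) + (1, 0, -1) = (13, -9, -4)
  D2: (12, -9, -3) + (0, 1, -1) = (12, -8, -4)
  D3: (12, -9, -3) + (-1, 1, 0) = (11, -8, -3)
  D4: (12, -9, -3) + (-1, 0, 1) = (11, -9, -2)
  D5: (12, -9, -3) + (0, -1, 1) = (12, -10, -2)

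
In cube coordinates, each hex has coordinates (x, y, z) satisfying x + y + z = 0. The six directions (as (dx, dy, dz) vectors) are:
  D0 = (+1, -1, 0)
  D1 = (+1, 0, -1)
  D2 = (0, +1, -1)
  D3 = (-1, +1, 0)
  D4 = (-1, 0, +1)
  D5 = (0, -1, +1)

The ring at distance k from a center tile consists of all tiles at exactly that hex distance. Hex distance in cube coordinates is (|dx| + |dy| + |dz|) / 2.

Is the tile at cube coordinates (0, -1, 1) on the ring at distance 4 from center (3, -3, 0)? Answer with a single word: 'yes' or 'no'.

|px - cx| = |0 - 3| = 3
|py - cy| = |-1 - (-3)| = 2
|pz - cz| = |1 - 0| = 1
distance = (3+2+1)/2 = 6/2 = 3
radius = 4; distance != radius -> no

Answer: no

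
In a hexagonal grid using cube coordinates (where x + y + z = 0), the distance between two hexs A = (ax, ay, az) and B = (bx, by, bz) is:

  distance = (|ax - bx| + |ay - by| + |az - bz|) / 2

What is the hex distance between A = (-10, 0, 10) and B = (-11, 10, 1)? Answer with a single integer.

Answer: 10

Derivation:
|ax - bx| = |-10 - (-11)| = 1
|ay - by| = |0 - 10| = 10
|az - bz| = |10 - 1| = 9
distance = (1 + 10 + 9) / 2 = 20 / 2 = 10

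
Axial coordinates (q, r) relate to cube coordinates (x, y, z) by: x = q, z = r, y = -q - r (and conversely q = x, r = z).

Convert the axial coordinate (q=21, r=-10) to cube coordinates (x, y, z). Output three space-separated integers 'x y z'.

x = q = 21
z = r = -10
y = -x - z = -(21) - (-10) = -11

Answer: 21 -11 -10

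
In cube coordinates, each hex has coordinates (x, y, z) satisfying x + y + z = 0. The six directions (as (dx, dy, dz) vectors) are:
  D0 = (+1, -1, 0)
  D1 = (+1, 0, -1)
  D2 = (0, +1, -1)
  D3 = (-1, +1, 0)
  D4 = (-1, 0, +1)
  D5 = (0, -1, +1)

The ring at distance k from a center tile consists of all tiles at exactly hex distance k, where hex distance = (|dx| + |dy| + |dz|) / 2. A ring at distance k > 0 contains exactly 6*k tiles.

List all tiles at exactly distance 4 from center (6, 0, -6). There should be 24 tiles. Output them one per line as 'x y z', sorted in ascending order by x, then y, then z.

Answer: 2 0 -2
2 1 -3
2 2 -4
2 3 -5
2 4 -6
3 -1 -2
3 4 -7
4 -2 -2
4 4 -8
5 -3 -2
5 4 -9
6 -4 -2
6 4 -10
7 -4 -3
7 3 -10
8 -4 -4
8 2 -10
9 -4 -5
9 1 -10
10 -4 -6
10 -3 -7
10 -2 -8
10 -1 -9
10 0 -10

Derivation:
Walk ring at distance 4 from (6, 0, -6):
Start at center + D4*4 = (2, 0, -2)
  hex 0: (2, 0, -2)
  hex 1: (3, -1, -2)
  hex 2: (4, -2, -2)
  hex 3: (5, -3, -2)
  hex 4: (6, -4, -2)
  hex 5: (7, -4, -3)
  hex 6: (8, -4, -4)
  hex 7: (9, -4, -5)
  hex 8: (10, -4, -6)
  hex 9: (10, -3, -7)
  hex 10: (10, -2, -8)
  hex 11: (10, -1, -9)
  hex 12: (10, 0, -10)
  hex 13: (9, 1, -10)
  hex 14: (8, 2, -10)
  hex 15: (7, 3, -10)
  hex 16: (6, 4, -10)
  hex 17: (5, 4, -9)
  hex 18: (4, 4, -8)
  hex 19: (3, 4, -7)
  hex 20: (2, 4, -6)
  hex 21: (2, 3, -5)
  hex 22: (2, 2, -4)
  hex 23: (2, 1, -3)
Sorted: 24 hexes.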